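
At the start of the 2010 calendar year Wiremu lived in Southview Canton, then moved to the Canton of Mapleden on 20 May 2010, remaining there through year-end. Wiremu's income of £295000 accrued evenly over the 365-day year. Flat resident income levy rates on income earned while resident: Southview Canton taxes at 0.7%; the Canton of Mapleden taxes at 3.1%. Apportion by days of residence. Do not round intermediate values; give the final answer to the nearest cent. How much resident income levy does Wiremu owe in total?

Southview Canton, 1 Jan – 19 May 2010: 139 days → £295000 × 0.7% × 139/365 = £786.3973
The Canton of Mapleden, 20 May – 31 Dec 2010: 226 days → £295000 × 3.1% × 226/365 = £5662.3836
Total = £6448.7808

£6448.78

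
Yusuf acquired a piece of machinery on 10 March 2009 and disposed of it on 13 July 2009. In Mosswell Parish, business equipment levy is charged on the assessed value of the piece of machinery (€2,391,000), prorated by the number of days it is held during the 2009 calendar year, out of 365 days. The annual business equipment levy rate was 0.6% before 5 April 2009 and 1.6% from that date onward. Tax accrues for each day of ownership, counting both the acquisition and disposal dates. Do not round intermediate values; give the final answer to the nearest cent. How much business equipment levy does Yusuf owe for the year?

€11,503.00

10 March – 4 April 2009: 26 days at 0.6% → €2,391,000 × 0.6% × 26/365 = €1,021.9068
5 April – 13 July 2009: 100 days at 1.6% → €2,391,000 × 1.6% × 100/365 = €10,481.0959
Total = €11,503.0027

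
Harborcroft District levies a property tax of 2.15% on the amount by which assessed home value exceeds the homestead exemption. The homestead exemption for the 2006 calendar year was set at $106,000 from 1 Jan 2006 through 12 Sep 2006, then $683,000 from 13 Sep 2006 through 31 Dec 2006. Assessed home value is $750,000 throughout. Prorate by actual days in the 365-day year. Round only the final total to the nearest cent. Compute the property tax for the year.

1 Jan – 12 Sep 2006: 255 days, exemption $106,000 → ($750,000 − $106,000) × 2.15% × 255/365 = $9,673.2329
13 Sep – 31 Dec 2006: 110 days, exemption $683,000 → ($750,000 − $683,000) × 2.15% × 110/365 = $434.1233
Total = $10,107.3562

$10,107.36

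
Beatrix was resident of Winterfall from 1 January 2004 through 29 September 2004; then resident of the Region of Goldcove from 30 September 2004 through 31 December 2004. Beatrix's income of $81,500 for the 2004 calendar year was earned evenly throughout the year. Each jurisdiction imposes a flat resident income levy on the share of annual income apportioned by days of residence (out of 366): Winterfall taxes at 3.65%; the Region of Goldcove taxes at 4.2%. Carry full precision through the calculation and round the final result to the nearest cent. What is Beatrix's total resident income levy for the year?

$3,088.65

Winterfall, 1 January – 29 September 2004: 273 days → $81,500 × 3.65% × 273/366 = $2,218.8709
The Region of Goldcove, 30 September – 31 December 2004: 93 days → $81,500 × 4.2% × 93/366 = $869.7787
Total = $3,088.6496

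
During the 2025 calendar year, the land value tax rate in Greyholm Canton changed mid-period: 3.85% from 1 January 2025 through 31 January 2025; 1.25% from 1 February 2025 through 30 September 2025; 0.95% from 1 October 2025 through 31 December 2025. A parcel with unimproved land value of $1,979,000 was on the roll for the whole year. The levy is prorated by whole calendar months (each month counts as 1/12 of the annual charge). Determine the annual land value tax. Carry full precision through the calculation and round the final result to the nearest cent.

$27,541.08

1 January – 31 January 2025: 1 month at 3.85% → $1,979,000 × 3.85% × 1/12 = $6,349.2917
1 February – 30 September 2025: 8 months at 1.25% → $1,979,000 × 1.25% × 8/12 = $16,491.6667
1 October – 31 December 2025: 3 months at 0.95% → $1,979,000 × 0.95% × 3/12 = $4,700.1250
Total = $27,541.0833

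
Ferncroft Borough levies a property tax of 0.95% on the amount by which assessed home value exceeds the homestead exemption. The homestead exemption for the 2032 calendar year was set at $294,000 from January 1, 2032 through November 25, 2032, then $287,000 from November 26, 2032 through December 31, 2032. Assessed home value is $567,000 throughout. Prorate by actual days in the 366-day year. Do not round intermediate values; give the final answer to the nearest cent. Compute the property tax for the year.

January 1 – November 25, 2032: 330 days, exemption $294,000 → ($567,000 − $294,000) × 0.95% × 330/366 = $2,338.4016
November 26 – December 31, 2032: 36 days, exemption $287,000 → ($567,000 − $287,000) × 0.95% × 36/366 = $261.6393
Total = $2,600.0410

$2,600.04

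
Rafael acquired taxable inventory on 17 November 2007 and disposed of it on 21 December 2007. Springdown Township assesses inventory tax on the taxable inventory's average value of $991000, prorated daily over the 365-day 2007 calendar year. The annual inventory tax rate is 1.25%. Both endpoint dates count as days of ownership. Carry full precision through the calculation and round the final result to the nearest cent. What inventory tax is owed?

$1187.84

Days held (17 November – 21 December 2007): 35 out of 365
Tax = $991000 × 1.25% × 35/365 = $1187.8425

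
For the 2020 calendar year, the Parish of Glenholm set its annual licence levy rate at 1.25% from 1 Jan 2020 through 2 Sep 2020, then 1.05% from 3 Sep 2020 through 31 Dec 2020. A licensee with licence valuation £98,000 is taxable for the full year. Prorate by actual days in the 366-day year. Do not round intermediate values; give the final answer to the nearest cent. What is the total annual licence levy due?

£1,160.74

1 Jan – 2 Sep 2020: 246 days at 1.25% → £98,000 × 1.25% × 246/366 = £823.3607
3 Sep – 31 Dec 2020: 120 days at 1.05% → £98,000 × 1.05% × 120/366 = £337.3770
Total = £1,160.7377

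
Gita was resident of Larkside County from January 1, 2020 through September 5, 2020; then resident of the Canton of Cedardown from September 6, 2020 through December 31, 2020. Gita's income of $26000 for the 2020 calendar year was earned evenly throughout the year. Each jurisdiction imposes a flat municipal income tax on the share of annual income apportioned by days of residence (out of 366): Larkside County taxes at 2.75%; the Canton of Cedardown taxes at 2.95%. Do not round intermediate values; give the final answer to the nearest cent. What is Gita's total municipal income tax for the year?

Larkside County, January 1 – September 5, 2020: 249 days → $26000 × 2.75% × 249/366 = $486.4344
The Canton of Cedardown, September 6 – December 31, 2020: 117 days → $26000 × 2.95% × 117/366 = $245.1885
Total = $731.6230

$731.62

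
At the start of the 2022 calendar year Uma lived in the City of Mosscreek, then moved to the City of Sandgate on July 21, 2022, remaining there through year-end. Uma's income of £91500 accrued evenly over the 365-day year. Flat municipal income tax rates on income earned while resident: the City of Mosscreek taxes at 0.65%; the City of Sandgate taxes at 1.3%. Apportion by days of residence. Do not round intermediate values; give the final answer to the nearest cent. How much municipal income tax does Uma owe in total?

The City of Mosscreek, January 1 – July 20, 2022: 201 days → £91500 × 0.65% × 201/365 = £327.5199
The City of Sandgate, July 21 – December 31, 2022: 164 days → £91500 × 1.3% × 164/365 = £534.4603
Total = £861.9801

£861.98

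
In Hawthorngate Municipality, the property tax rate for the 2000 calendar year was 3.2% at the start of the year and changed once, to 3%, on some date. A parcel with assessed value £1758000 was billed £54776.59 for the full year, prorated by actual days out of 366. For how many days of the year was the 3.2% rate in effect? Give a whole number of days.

212 days

Let d = days at the first rate; then 366 − d days at the second rate.
£1758000 × [3.2%·d + 3%·(366−d)] / 366 = £54776.59
Solving gives d = 212, so the new rate took effect on July 31, 2000.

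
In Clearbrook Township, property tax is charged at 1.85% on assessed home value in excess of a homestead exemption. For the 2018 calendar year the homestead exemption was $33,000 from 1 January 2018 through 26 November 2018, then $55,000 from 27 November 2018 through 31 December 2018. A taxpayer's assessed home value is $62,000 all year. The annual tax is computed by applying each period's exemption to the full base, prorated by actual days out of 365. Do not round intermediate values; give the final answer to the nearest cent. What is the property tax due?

$497.47

1 January – 26 November 2018: 330 days, exemption $33,000 → ($62,000 − $33,000) × 1.85% × 330/365 = $485.0548
27 November – 31 December 2018: 35 days, exemption $55,000 → ($62,000 − $55,000) × 1.85% × 35/365 = $12.4178
Total = $497.4726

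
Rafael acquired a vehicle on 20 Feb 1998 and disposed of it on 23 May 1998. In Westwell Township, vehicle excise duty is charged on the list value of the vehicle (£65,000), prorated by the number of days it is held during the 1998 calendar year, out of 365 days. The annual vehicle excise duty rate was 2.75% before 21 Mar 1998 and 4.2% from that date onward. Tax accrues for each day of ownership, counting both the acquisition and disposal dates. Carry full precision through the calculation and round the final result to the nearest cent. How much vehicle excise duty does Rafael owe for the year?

20 Feb – 20 Mar 1998: 29 days at 2.75% → £65,000 × 2.75% × 29/365 = £142.0205
21 Mar – 23 May 1998: 64 days at 4.2% → £65,000 × 4.2% × 64/365 = £478.6849
Total = £620.7055

£620.71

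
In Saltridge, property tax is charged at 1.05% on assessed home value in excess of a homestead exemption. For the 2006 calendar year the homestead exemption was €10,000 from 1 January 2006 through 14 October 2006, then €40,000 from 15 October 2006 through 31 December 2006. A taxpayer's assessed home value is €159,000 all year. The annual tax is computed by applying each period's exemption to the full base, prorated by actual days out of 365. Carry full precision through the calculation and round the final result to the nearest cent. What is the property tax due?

1 January – 14 October 2006: 287 days, exemption €10,000 → (€159,000 − €10,000) × 1.05% × 287/365 = €1,230.1685
15 October – 31 December 2006: 78 days, exemption €40,000 → (€159,000 − €40,000) × 1.05% × 78/365 = €267.0164
Total = €1,497.1849

€1,497.18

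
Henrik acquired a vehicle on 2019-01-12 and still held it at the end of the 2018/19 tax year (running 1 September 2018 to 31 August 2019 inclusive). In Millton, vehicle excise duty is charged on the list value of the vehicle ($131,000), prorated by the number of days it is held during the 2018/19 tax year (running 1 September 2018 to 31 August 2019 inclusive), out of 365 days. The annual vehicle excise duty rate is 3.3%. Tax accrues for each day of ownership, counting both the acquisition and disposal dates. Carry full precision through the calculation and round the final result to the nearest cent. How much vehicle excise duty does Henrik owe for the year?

$2,747.77

Days held (2019-01-12 to 2019-08-31): 232 out of 365
Tax = $131,000 × 3.3% × 232/365 = $2,747.7699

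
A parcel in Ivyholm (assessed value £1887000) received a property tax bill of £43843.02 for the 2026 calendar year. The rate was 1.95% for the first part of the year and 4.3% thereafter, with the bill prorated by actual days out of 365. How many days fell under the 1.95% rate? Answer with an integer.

Let d = days at the first rate; then 365 − d days at the second rate.
£1887000 × [1.95%·d + 4.3%·(365−d)] / 365 = £43843.02
Solving gives d = 307, so the new rate took effect on 4 November 2026.

307 days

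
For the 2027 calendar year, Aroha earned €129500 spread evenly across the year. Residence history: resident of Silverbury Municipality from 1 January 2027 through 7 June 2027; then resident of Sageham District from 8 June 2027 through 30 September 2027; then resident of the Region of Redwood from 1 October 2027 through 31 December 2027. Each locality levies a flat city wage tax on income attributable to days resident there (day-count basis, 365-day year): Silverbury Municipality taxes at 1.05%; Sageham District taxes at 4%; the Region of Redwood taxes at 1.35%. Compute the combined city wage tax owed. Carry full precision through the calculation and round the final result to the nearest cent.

Silverbury Municipality, 1 January – 7 June 2027: 158 days → €129500 × 1.05% × 158/365 = €588.6041
Sageham District, 8 June – 30 September 2027: 115 days → €129500 × 4% × 115/365 = €1632.0548
The Region of Redwood, 1 October – 31 December 2027: 92 days → €129500 × 1.35% × 92/365 = €440.6548
Total = €2661.3137

€2661.31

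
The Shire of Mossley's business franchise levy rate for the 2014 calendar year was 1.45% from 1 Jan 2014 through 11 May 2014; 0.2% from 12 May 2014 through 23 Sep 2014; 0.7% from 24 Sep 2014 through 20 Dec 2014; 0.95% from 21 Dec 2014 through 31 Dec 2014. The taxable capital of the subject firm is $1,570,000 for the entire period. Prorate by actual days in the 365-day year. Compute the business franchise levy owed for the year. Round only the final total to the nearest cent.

$12,430.96

1 Jan – 11 May 2014: 131 days at 1.45% → $1,570,000 × 1.45% × 131/365 = $8,170.4521
12 May – 23 Sep 2014: 135 days at 0.2% → $1,570,000 × 0.2% × 135/365 = $1,161.3699
24 Sep – 20 Dec 2014: 88 days at 0.7% → $1,570,000 × 0.7% × 88/365 = $2,649.6438
21 Dec – 31 Dec 2014: 11 days at 0.95% → $1,570,000 × 0.95% × 11/365 = $449.4932
Total = $12,430.9589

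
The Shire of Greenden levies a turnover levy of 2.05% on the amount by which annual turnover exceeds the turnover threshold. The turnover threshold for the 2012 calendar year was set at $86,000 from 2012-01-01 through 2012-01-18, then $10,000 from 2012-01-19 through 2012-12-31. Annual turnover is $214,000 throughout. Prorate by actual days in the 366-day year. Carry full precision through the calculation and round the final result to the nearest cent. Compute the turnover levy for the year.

$4,105.38

2012-01-01 to 2012-01-18: 18 days, exemption $86,000 → ($214,000 − $86,000) × 2.05% × 18/366 = $129.0492
2012-01-19 to 2012-12-31: 348 days, exemption $10,000 → ($214,000 − $10,000) × 2.05% × 348/366 = $3,976.3279
Total = $4,105.3770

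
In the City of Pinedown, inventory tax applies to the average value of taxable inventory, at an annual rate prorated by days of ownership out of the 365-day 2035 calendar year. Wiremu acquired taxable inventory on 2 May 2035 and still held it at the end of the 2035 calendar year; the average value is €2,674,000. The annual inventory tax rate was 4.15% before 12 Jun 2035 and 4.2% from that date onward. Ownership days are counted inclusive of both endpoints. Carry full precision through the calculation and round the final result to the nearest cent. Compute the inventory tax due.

€74,926.95

2 May – 11 Jun 2035: 41 days at 4.15% → €2,674,000 × 4.15% × 41/365 = €12,465.2356
12 Jun – 31 Dec 2035: 203 days at 4.2% → €2,674,000 × 4.2% × 203/365 = €62,461.7096
Total = €74,926.9452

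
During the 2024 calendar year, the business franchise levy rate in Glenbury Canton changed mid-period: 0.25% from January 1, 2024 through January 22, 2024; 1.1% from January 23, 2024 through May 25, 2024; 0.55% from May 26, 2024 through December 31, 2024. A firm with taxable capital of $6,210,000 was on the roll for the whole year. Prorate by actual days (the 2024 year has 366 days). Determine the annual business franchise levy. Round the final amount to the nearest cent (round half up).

$44,606.80

January 1 – January 22, 2024: 22 days at 0.25% → $6,210,000 × 0.25% × 22/366 = $933.1967
January 23 – May 25, 2024: 124 days at 1.1% → $6,210,000 × 1.1% × 124/366 = $23,143.2787
May 26 – December 31, 2024: 220 days at 0.55% → $6,210,000 × 0.55% × 220/366 = $20,530.3279
Total = $44,606.8033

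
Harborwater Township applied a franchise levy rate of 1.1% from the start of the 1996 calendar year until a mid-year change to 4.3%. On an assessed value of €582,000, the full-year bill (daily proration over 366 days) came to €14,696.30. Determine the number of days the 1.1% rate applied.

203 days

Let d = days at the first rate; then 366 − d days at the second rate.
€582,000 × [1.1%·d + 4.3%·(366−d)] / 366 = €14,696.30
Solving gives d = 203, so the new rate took effect on 22 July 1996.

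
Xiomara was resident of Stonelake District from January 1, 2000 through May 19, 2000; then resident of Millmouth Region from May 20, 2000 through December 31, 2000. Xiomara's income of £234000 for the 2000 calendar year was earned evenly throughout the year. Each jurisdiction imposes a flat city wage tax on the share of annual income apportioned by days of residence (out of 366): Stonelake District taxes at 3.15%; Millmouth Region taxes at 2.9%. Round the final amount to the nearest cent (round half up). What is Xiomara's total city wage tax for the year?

£7009.77

Stonelake District, January 1 – May 19, 2000: 140 days → £234000 × 3.15% × 140/366 = £2819.5082
Millmouth Region, May 20 – December 31, 2000: 226 days → £234000 × 2.9% × 226/366 = £4190.2623
Total = £7009.7705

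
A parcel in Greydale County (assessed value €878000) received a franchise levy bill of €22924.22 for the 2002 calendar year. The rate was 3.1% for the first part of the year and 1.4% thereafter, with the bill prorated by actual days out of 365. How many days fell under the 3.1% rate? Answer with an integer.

260 days

Let d = days at the first rate; then 365 − d days at the second rate.
€878000 × [3.1%·d + 1.4%·(365−d)] / 365 = €22924.22
Solving gives d = 260, so the new rate took effect on September 18, 2002.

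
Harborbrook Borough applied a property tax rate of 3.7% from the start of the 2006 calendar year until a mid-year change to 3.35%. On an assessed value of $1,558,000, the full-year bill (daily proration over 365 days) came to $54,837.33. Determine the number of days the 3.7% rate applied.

Let d = days at the first rate; then 365 − d days at the second rate.
$1,558,000 × [3.7%·d + 3.35%·(365−d)] / 365 = $54,837.33
Solving gives d = 177, so the new rate took effect on 27 Jun 2006.

177 days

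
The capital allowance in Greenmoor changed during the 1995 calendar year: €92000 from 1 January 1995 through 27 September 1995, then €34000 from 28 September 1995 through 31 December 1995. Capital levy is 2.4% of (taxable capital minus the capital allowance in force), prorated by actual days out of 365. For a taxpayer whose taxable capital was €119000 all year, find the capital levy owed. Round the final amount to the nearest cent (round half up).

€1010.30

1 January – 27 September 1995: 270 days, exemption €92000 → (€119000 − €92000) × 2.4% × 270/365 = €479.3425
28 September – 31 December 1995: 95 days, exemption €34000 → (€119000 − €34000) × 2.4% × 95/365 = €530.9589
Total = €1010.3014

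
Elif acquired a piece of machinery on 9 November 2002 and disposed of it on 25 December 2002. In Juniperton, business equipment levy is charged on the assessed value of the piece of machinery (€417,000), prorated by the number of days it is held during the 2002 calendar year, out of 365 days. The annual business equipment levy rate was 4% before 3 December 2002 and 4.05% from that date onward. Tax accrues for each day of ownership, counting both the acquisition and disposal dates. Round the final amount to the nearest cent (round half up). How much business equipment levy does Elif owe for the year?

9 November – 2 December 2002: 24 days at 4% → €417,000 × 4% × 24/365 = €1,096.7671
3 December – 25 December 2002: 23 days at 4.05% → €417,000 × 4.05% × 23/365 = €1,064.2068
Total = €2,160.9740

€2,160.97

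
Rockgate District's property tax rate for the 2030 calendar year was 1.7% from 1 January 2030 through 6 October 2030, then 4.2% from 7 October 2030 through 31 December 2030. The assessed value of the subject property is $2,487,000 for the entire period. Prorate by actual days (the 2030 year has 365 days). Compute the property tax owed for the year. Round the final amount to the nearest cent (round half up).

1 January – 6 October 2030: 279 days at 1.7% → $2,487,000 × 1.7% × 279/365 = $32,317.3726
7 October – 31 December 2030: 86 days at 4.2% → $2,487,000 × 4.2% × 86/365 = $24,611.0795
Total = $56,928.4521

$56,928.45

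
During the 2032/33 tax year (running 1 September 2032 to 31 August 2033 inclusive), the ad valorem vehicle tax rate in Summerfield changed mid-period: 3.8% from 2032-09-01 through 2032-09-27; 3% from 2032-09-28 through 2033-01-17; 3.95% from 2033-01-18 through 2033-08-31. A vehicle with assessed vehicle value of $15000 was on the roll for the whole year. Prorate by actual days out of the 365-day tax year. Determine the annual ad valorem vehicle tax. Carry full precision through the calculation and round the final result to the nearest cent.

$547.11

2032-09-01 to 2032-09-27: 27 days at 3.8% → $15000 × 3.8% × 27/365 = $42.1644
2032-09-28 to 2033-01-17: 112 days at 3% → $15000 × 3% × 112/365 = $138.0822
2033-01-18 to 2033-08-31: 226 days at 3.95% → $15000 × 3.95% × 226/365 = $366.8630
Total = $547.1096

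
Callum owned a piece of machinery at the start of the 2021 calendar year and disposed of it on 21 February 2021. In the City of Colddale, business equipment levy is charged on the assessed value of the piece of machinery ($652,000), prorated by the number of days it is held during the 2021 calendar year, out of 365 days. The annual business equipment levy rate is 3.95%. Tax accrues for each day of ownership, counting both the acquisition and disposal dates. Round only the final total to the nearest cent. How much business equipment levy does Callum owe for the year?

$3,669.06

Days held (1 January – 21 February 2021): 52 out of 365
Tax = $652,000 × 3.95% × 52/365 = $3,669.0630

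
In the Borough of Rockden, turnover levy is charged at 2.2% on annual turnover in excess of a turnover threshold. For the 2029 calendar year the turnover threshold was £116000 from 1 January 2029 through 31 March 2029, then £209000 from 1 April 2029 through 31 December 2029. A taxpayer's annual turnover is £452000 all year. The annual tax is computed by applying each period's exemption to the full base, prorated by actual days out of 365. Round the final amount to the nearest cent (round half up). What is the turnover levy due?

1 January – 31 March 2029: 90 days, exemption £116000 → (£452000 − £116000) × 2.2% × 90/365 = £1822.6849
1 April – 31 December 2029: 275 days, exemption £209000 → (£452000 − £209000) × 2.2% × 275/365 = £4027.8082
Total = £5850.4932

£5850.49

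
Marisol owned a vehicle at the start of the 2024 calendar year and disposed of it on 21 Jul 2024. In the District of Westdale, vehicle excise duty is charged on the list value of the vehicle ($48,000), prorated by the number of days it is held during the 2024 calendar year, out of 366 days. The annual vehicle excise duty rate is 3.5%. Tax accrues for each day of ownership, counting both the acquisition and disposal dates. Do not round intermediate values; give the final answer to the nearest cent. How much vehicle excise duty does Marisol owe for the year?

Days held (1 Jan – 21 Jul 2024): 203 out of 366
Tax = $48,000 × 3.5% × 203/366 = $931.8033

$931.80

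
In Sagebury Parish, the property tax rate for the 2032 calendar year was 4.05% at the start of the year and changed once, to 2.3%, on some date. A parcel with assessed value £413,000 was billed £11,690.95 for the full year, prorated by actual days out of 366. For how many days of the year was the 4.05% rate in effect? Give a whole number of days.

Let d = days at the first rate; then 366 − d days at the second rate.
£413,000 × [4.05%·d + 2.3%·(366−d)] / 366 = £11,690.95
Solving gives d = 111, so the new rate took effect on April 21, 2032.

111 days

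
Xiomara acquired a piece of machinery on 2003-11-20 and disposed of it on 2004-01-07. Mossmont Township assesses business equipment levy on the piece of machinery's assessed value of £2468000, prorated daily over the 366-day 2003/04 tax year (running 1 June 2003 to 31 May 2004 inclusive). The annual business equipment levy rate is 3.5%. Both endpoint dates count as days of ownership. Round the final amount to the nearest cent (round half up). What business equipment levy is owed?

£11564.54

Days held (2003-11-20 to 2004-01-07): 49 out of 366
Tax = £2468000 × 3.5% × 49/366 = £11564.5355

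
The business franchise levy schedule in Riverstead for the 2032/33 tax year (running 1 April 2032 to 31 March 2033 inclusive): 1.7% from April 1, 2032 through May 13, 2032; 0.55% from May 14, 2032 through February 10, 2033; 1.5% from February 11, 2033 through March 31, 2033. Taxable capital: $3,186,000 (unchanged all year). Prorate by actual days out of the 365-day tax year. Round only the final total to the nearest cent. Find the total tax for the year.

April 1 – May 13, 2032: 43 days at 1.7% → $3,186,000 × 1.7% × 43/365 = $6,380.7288
May 14, 2032 – February 10, 2033: 273 days at 0.55% → $3,186,000 × 0.55% × 273/365 = $13,106.2438
February 11 – March 31, 2033: 49 days at 1.5% → $3,186,000 × 1.5% × 49/365 = $6,415.6438
Total = $25,902.6164

$25,902.62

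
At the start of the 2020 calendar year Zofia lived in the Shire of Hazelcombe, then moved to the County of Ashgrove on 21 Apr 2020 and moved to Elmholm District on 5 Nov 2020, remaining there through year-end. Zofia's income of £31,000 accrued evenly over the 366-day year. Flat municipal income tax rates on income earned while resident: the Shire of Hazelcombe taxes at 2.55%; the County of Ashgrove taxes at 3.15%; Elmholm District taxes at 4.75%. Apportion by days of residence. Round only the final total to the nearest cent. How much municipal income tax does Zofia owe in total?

£997.34

The Shire of Hazelcombe, 1 Jan – 20 Apr 2020: 111 days → £31,000 × 2.55% × 111/366 = £239.7418
The County of Ashgrove, 21 Apr – 4 Nov 2020: 198 days → £31,000 × 3.15% × 198/366 = £528.2705
Elmholm District, 5 Nov – 31 Dec 2020: 57 days → £31,000 × 4.75% × 57/366 = £229.3238
Total = £997.3361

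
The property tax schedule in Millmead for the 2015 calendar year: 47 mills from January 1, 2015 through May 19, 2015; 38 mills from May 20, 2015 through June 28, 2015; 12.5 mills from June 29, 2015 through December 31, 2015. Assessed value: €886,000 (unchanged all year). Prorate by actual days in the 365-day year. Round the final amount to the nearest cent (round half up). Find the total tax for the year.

€25,191.53

January 1 – May 19, 2015: 139 days at 47 mills → €886,000 × 4.7% × 139/365 = €15,858.1863
May 20 – June 28, 2015: 40 days at 38 mills → €886,000 × 3.8% × 40/365 = €3,689.6438
June 29 – December 31, 2015: 186 days at 12.5 mills → €886,000 × 1.25% × 186/365 = €5,643.6986
Total = €25,191.5288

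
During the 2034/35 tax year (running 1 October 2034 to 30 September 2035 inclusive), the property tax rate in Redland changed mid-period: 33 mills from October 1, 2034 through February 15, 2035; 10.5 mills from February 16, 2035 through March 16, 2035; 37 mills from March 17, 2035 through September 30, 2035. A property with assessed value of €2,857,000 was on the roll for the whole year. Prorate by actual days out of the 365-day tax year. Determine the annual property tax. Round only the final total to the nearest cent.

October 1, 2034 – February 15, 2035: 138 days at 33 mills → €2,857,000 × 3.3% × 138/365 = €35,645.9671
February 16 – March 16, 2035: 29 days at 10.5 mills → €2,857,000 × 1.05% × 29/365 = €2,383.4425
March 17 – September 30, 2035: 198 days at 37 mills → €2,857,000 × 3.7% × 198/365 = €57,343.5123
Total = €95,372.9219

€95,372.92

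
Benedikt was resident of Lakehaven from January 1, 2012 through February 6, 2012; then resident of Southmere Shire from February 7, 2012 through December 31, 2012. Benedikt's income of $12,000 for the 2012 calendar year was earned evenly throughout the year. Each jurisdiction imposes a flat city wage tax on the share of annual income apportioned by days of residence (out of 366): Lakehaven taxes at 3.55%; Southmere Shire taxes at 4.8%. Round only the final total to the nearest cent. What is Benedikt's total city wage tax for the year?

$560.84

Lakehaven, January 1 – February 6, 2012: 37 days → $12,000 × 3.55% × 37/366 = $43.0656
Southmere Shire, February 7 – December 31, 2012: 329 days → $12,000 × 4.8% × 329/366 = $517.7705
Total = $560.8361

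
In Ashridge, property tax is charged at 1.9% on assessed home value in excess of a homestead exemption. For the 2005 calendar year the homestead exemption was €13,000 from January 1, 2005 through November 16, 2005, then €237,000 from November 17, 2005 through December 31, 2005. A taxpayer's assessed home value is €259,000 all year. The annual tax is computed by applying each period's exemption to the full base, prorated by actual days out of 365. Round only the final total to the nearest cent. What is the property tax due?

January 1 – November 16, 2005: 320 days, exemption €13,000 → (€259,000 − €13,000) × 1.9% × 320/365 = €4,097.7534
November 17 – December 31, 2005: 45 days, exemption €237,000 → (€259,000 − €237,000) × 1.9% × 45/365 = €51.5342
Total = €4,149.2877

€4,149.29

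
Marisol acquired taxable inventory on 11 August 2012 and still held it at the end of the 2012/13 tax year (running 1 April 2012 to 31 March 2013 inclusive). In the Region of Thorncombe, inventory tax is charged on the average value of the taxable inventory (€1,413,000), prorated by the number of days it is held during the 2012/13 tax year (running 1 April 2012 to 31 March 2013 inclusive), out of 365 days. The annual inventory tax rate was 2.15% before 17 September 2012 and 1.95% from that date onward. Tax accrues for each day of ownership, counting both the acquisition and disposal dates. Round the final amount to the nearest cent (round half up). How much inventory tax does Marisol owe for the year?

11 August – 16 September 2012: 37 days at 2.15% → €1,413,000 × 2.15% × 37/365 = €3,079.5658
17 September 2012 – 31 March 2013: 196 days at 1.95% → €1,413,000 × 1.95% × 196/365 = €14,795.8521
Total = €17,875.4178

€17,875.42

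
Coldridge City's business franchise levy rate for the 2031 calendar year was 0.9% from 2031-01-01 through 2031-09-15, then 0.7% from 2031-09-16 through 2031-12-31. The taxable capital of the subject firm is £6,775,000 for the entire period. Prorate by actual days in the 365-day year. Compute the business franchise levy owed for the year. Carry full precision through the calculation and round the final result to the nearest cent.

2031-01-01 to 2031-09-15: 258 days at 0.9% → £6,775,000 × 0.9% × 258/365 = £43,100.1370
2031-09-16 to 2031-12-31: 107 days at 0.7% → £6,775,000 × 0.7% × 107/365 = £13,902.6712
Total = £57,002.8082

£57,002.81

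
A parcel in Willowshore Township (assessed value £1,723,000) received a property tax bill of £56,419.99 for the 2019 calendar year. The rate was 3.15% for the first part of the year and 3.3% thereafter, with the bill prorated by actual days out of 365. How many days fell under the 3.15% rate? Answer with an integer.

62 days

Let d = days at the first rate; then 365 − d days at the second rate.
£1,723,000 × [3.15%·d + 3.3%·(365−d)] / 365 = £56,419.99
Solving gives d = 62, so the new rate took effect on 4 Mar 2019.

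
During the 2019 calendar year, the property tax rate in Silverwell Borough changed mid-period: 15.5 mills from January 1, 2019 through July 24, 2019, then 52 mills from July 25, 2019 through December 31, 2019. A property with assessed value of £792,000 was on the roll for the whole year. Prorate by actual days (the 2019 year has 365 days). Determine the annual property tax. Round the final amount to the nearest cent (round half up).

£24,948.00

January 1 – July 24, 2019: 205 days at 15.5 mills → £792,000 × 1.55% × 205/365 = £6,894.7397
July 25 – December 31, 2019: 160 days at 52 mills → £792,000 × 5.2% × 160/365 = £18,053.2603
Total = £24,948.0000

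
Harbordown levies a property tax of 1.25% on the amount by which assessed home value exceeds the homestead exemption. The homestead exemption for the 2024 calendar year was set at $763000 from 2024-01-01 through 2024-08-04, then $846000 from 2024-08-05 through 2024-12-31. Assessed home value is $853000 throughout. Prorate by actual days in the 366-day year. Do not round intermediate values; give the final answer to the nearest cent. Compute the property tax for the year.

2024-01-01 to 2024-08-04: 217 days, exemption $763000 → ($853000 − $763000) × 1.25% × 217/366 = $667.0082
2024-08-05 to 2024-12-31: 149 days, exemption $846000 → ($853000 − $846000) × 1.25% × 149/366 = $35.6216
Total = $702.6298

$702.63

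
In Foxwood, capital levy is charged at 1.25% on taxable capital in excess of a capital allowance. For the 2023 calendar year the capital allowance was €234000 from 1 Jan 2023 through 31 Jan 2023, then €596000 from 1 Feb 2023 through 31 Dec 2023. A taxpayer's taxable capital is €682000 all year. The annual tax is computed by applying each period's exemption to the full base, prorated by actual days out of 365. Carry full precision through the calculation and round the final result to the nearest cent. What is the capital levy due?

1 Jan – 31 Jan 2023: 31 days, exemption €234000 → (€682000 − €234000) × 1.25% × 31/365 = €475.6164
1 Feb – 31 Dec 2023: 334 days, exemption €596000 → (€682000 − €596000) × 1.25% × 334/365 = €983.6986
Total = €1459.3151

€1459.32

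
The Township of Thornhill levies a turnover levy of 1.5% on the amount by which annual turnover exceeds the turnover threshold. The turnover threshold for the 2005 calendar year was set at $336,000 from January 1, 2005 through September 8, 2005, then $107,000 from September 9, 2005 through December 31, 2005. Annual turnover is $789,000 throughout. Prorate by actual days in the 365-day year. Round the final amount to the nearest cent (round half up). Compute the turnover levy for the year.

January 1 – September 8, 2005: 251 days, exemption $336,000 → ($789,000 − $336,000) × 1.5% × 251/365 = $4,672.7260
September 9 – December 31, 2005: 114 days, exemption $107,000 → ($789,000 − $107,000) × 1.5% × 114/365 = $3,195.1233
Total = $7,867.8493

$7,867.85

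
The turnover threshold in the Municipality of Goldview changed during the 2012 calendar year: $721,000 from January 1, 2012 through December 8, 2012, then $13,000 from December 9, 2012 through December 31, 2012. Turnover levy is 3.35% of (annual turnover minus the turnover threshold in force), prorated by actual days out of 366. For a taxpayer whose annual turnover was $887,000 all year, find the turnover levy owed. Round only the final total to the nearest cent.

January 1 – December 8, 2012: 343 days, exemption $721,000 → ($887,000 − $721,000) × 3.35% × 343/366 = $5,211.5383
December 9 – December 31, 2012: 23 days, exemption $13,000 → ($887,000 − $13,000) × 3.35% × 23/366 = $1,839.9372
Total = $7,051.4754

$7,051.48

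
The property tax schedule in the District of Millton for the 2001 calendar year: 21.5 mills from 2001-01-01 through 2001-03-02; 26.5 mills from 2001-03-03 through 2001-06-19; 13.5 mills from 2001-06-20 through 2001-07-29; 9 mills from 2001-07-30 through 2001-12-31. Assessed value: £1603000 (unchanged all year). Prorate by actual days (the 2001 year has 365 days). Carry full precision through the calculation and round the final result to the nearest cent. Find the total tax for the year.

£26943.58

2001-01-01 to 2001-03-02: 61 days at 21.5 mills → £1603000 × 2.15% × 61/365 = £5759.8205
2001-03-03 to 2001-06-19: 109 days at 26.5 mills → £1603000 × 2.65% × 109/365 = £12685.6589
2001-06-20 to 2001-07-29: 40 days at 13.5 mills → £1603000 × 1.35% × 40/365 = £2371.5616
2001-07-30 to 2001-12-31: 155 days at 9 mills → £1603000 × 0.9% × 155/365 = £6126.5342
Total = £26943.5753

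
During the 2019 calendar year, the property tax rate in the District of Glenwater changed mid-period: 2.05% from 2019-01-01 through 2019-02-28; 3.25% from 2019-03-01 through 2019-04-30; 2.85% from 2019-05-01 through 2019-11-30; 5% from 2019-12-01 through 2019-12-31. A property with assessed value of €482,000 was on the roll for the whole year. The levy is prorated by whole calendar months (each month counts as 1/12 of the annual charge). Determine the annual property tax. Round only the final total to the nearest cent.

2019-01-01 to 2019-02-28: 2 months at 2.05% → €482,000 × 2.05% × 2/12 = €1,646.8333
2019-03-01 to 2019-04-30: 2 months at 3.25% → €482,000 × 3.25% × 2/12 = €2,610.8333
2019-05-01 to 2019-11-30: 7 months at 2.85% → €482,000 × 2.85% × 7/12 = €8,013.2500
2019-12-01 to 2019-12-31: 1 month at 5% → €482,000 × 5% × 1/12 = €2,008.3333
Total = €14,279.2500

€14,279.25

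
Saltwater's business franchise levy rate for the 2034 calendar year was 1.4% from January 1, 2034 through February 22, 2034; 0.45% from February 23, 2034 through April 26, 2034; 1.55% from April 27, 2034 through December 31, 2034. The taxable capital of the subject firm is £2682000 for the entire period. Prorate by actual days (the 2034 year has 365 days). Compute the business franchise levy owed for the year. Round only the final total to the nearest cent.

£35894.71

January 1 – February 22, 2034: 53 days at 1.4% → £2682000 × 1.4% × 53/365 = £5452.1753
February 23 – April 26, 2034: 63 days at 0.45% → £2682000 × 0.45% × 63/365 = £2083.1425
April 27 – December 31, 2034: 249 days at 1.55% → £2682000 × 1.55% × 249/365 = £28359.3945
Total = £35894.7123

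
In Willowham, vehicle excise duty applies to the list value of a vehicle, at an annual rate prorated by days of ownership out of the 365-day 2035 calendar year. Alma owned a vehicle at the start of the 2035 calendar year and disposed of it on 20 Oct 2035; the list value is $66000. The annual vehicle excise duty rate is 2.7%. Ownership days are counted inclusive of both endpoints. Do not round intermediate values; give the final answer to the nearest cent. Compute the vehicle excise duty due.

Days held (1 Jan – 20 Oct 2035): 293 out of 365
Tax = $66000 × 2.7% × 293/365 = $1430.4822

$1430.48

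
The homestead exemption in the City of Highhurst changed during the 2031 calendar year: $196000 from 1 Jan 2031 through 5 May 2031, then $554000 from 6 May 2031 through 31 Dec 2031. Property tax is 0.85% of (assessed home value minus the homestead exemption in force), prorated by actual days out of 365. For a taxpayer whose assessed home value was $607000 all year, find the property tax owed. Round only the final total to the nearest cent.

1 Jan – 5 May 2031: 125 days, exemption $196000 → ($607000 − $196000) × 0.85% × 125/365 = $1196.4041
6 May – 31 Dec 2031: 240 days, exemption $554000 → ($607000 − $554000) × 0.85% × 240/365 = $296.2192
Total = $1492.6233

$1492.62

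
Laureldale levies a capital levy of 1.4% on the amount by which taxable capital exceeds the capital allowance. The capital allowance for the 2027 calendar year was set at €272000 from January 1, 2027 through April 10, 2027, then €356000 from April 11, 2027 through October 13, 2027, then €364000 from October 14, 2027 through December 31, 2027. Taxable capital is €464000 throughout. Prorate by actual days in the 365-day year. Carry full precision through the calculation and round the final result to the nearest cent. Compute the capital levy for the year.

January 1 – April 10, 2027: 100 days, exemption €272000 → (€464000 − €272000) × 1.4% × 100/365 = €736.4384
April 11 – October 13, 2027: 186 days, exemption €356000 → (€464000 − €356000) × 1.4% × 186/365 = €770.4986
October 14 – December 31, 2027: 79 days, exemption €364000 → (€464000 − €364000) × 1.4% × 79/365 = €303.0137
Total = €1809.9507

€1809.95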